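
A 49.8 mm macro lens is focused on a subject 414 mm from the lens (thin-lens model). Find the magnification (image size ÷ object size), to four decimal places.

Thin lens: 1/f = 1/dₒ + 1/dᵢ → 1/dᵢ = 1/49.8 − 1/414 = 0.0176649 mm⁻¹, so dᵢ ≈ 56.6096 mm.
Magnification m = dᵢ/dₒ = 56.6096/414 ≈ 0.13674.

0.1367×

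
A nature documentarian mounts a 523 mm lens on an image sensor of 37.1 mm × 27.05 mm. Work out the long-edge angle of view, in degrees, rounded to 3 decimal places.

4.063°

Angle of view α = 2·arctan(w/2f) with w = 37.1 mm and f = 523 mm.
w/2f = 0.03547; arctan(0.03547) ≈ 2.0313°, so α ≈ 4.0627°.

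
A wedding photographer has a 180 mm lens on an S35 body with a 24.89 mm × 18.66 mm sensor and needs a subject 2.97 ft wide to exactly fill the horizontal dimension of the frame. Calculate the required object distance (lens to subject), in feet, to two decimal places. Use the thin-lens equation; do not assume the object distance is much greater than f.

22.07 ft

W: 2.97 ft × 304.8 mm/ft = 905.26 mm.
Magnification m = w/W = dᵢ/dₒ; combined with 1/f = 1/dₒ + 1/dᵢ this gives dₒ = f·(1 + W/w).
dₒ = 180 mm × (1 + 905.256/24.89) = 180 × 37.3703 ≈ 6726.648 mm = 6726.648/304.8 ft = 22.0691 ft.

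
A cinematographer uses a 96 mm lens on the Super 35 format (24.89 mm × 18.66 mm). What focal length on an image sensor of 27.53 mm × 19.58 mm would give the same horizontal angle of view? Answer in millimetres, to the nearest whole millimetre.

Equal angle of view means equal width/f ratio, so f₂ = f₁ · (width₂/width₁) = 96 × 27.53/24.89.
f₂ = 96 × 1.10607 ≈ 106.182 mm.

106 mm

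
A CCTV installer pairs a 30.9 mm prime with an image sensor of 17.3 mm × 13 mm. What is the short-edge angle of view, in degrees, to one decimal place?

23.8°

Angle of view α = 2·arctan(h/2f) with h = 13 mm and f = 30.9 mm.
h/2f = 0.21036; arctan(0.21036) ≈ 11.8793°, so α ≈ 23.7586°.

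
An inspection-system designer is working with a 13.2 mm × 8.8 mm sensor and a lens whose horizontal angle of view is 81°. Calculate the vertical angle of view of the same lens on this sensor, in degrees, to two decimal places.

59.31°

From the horizontal AOV: f = 13.2 / (2·tan(40.5°)) = 13.2 / 1.70816 ≈ 7.7276 mm.
Vertical AOV = 2·arctan(8.8 / (2 × 7.7276)) = 2·arctan(0.56939) ≈ 59.3133°.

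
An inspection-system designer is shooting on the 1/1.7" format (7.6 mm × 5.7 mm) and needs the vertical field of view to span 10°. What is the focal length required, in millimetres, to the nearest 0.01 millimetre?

32.58 mm

From α = 2·arctan(h/2f) we get f = h / (2·tan(α/2)).
With h = 5.7 mm and α/2 = 5°, tan(α/2) ≈ 0.08749, so f ≈ 5.7 / 0.17498 ≈ 32.5756 mm.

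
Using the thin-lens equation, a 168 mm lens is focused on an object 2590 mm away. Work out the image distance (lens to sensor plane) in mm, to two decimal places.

179.65 mm

1/dᵢ = 1/f − 1/dₒ = 1/168 − 1/2590 = 0.0055663 mm⁻¹.
dᵢ = 1/0.0055663 ≈ 179.6532 mm.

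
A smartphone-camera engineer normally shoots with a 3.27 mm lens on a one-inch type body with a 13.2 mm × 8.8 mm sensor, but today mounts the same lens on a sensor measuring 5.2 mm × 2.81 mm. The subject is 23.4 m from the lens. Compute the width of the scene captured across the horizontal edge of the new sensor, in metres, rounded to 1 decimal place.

The focal length stays 3.27 mm; the relevant sensor dimension is now w = 5.2 mm. Object distance dₒ = 23.4 m = 23400 mm.
Thin-lens field width W = w·(dₒ − f)/f = 5.2 × (23400 − 3.27)/3.27 ≈ 37205.809 mm = 37.2058 m.

37.2 m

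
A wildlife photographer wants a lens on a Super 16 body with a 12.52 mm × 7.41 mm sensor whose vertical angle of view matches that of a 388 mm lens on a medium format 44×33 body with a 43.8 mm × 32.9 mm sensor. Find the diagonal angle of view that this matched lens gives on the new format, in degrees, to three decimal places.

Equal vertical AOV ⇒ f₂ = f₁ · 7.41/32.9 = 388 × 0.22523 ≈ 87.3884 mm.
Sensor diagonal = √(12.52² + 7.41²) = √211.6585 ≈ 14.5485 mm.
Diagonal AOV on the new format = 2·arctan(14.5485 / (2 × 87.3884)) = 2·arctan(0.08324) ≈ 9.5167°.

9.517°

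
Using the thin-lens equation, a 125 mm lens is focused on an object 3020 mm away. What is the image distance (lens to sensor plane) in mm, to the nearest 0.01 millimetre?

1/dᵢ = 1/f − 1/dₒ = 1/125 − 1/3020 = 0.0076689 mm⁻¹.
dᵢ = 1/0.0076689 ≈ 130.3972 mm.

130.40 mm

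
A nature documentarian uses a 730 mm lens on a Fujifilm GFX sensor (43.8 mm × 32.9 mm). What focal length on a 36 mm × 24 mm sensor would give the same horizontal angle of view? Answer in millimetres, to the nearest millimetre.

600 mm

Equal angle of view means equal width/f ratio, so f₂ = f₁ · (width₂/width₁) = 730 × 36/43.8.
f₂ = 730 × 0.82192 ≈ 600.000 mm.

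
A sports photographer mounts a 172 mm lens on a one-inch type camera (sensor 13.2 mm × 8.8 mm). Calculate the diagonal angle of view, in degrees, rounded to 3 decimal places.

5.281°

Sensor diagonal = √(13.2² + 8.8²) = √251.6800 ≈ 15.8644 mm.
Angle of view α = 2·arctan(d/2f) with d = 15.8644 mm and f = 172 mm.
d/2f = 0.04612; arctan(0.04612) ≈ 2.6405°, so α ≈ 5.2809°.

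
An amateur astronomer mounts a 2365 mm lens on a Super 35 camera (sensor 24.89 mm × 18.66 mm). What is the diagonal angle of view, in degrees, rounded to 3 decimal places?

0.754°

Sensor diagonal = √(24.89² + 18.66²) = √967.7077 ≈ 31.1080 mm.
Angle of view α = 2·arctan(d/2f) with d = 31.1080 mm and f = 2365 mm.
d/2f = 0.00658; arctan(0.00658) ≈ 0.3768°, so α ≈ 0.7536°.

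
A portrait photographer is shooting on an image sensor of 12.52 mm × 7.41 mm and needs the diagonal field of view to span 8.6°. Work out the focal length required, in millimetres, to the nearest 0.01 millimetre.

Sensor diagonal = √(12.52² + 7.41²) = √211.6585 ≈ 14.5485 mm.
From α = 2·arctan(d/2f) we get f = d / (2·tan(α/2)).
With d = 14.5485 mm and α/2 = 4.3°, tan(α/2) ≈ 0.07519, so f ≈ 14.5485 / 0.15038 ≈ 96.7443 mm.

96.74 mm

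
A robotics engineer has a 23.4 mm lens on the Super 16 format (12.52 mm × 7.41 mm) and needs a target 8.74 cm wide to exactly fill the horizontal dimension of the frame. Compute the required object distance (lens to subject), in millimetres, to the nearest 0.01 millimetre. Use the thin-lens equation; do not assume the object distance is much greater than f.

W: 8.74 cm = 87.4 mm.
Magnification m = w/W = dᵢ/dₒ; combined with 1/f = 1/dₒ + 1/dᵢ this gives dₒ = f·(1 + W/w).
dₒ = 23.4 mm × (1 + 87.4/12.52) = 23.4 × 7.9808 ≈ 186.751 mm.

186.75 mm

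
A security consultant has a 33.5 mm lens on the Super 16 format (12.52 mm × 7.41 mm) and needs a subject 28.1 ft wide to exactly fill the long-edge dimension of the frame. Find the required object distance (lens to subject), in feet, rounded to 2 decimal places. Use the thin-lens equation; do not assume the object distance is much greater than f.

W: 28.1 ft × 304.8 mm/ft = 8564.88 mm.
Magnification m = w/W = dᵢ/dₒ; combined with 1/f = 1/dₒ + 1/dᵢ this gives dₒ = f·(1 + W/w).
dₒ = 33.5 mm × (1 + 8564.88/12.52) = 33.5 × 685.0958 ≈ 22950.710 mm = 22950.710/304.8 ft = 75.2976 ft.

75.30 ft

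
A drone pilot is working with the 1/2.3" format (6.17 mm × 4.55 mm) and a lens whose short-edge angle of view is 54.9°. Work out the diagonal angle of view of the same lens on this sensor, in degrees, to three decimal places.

82.387°

From the short-edge AOV: f = 4.55 / (2·tan(27.45°)) = 4.55 / 1.03892 ≈ 4.3796 mm.
Sensor diagonal = √(6.17² + 4.55²) = √58.7714 ≈ 7.6663 mm.
Diagonal AOV = 2·arctan(7.6663 / (2 × 4.3796)) = 2·arctan(0.87523) ≈ 82.3868°.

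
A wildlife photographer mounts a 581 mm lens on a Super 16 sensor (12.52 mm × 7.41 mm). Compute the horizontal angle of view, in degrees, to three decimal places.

Angle of view α = 2·arctan(w/2f) with w = 12.52 mm and f = 581 mm.
w/2f = 0.01077; arctan(0.01077) ≈ 0.6173°, so α ≈ 1.2346°.

1.235°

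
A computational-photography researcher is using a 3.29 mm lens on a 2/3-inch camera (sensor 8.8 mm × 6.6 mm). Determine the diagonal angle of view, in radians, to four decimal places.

2.0634 rad

Sensor diagonal = √(8.8² + 6.6²) = √121.0000 ≈ 11.0000 mm.
Angle of view α = 2·arctan(d/2f) with d = 11.0000 mm and f = 3.29 mm.
d/2f = 1.67173; arctan(1.67173) ≈ 1.0317 rad, so α ≈ 2.0634 rad.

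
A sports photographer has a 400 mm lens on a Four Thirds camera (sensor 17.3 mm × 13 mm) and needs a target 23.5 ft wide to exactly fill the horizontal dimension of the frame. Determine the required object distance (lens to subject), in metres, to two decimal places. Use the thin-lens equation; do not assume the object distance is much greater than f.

166.01 m

W: 23.5 ft × 304.8 mm/ft = 7162.80 mm.
Magnification m = w/W = dᵢ/dₒ; combined with 1/f = 1/dₒ + 1/dᵢ this gives dₒ = f·(1 + W/w).
dₒ = 400 mm × (1 + 7162.8/17.3) = 400 × 415.0347 ≈ 166013.868 mm = 166.014 m.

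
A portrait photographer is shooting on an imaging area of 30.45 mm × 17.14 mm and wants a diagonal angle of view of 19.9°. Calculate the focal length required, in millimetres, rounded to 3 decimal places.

99.593 mm

Sensor diagonal = √(30.45² + 17.14²) = √1220.9821 ≈ 34.9426 mm.
From α = 2·arctan(d/2f) we get f = d / (2·tan(α/2)).
With d = 34.9426 mm and α/2 = 9.95°, tan(α/2) ≈ 0.17543, so f ≈ 34.9426 / 0.35085 ≈ 99.5927 mm.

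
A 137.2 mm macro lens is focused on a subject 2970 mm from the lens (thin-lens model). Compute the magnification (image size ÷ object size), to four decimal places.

0.0484×

Thin lens: 1/f = 1/dₒ + 1/dᵢ → 1/dᵢ = 1/137.2 − 1/2970 = 0.0069519 mm⁻¹, so dᵢ ≈ 143.8450 mm.
Magnification m = dᵢ/dₒ = 143.8450/2970 ≈ 0.04843.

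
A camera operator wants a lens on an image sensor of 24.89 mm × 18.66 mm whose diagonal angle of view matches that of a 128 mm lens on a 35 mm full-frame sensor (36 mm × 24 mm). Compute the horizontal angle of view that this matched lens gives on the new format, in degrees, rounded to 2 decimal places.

15.40°

Sensor diagonal = √(36² + 24²) = √1872.0000 ≈ 43.2666 mm.
Sensor diagonal = √(24.89² + 18.66²) = √967.7077 ≈ 31.1080 mm.
Equal diagonal AOV ⇒ f₂ = f₁ · 31.1080/43.2666 = 128 × 0.71898 ≈ 92.0299 mm.
Horizontal AOV on the new format = 2·arctan(24.89 / (2 × 92.0299)) = 2·arctan(0.13523) ≈ 15.4025°.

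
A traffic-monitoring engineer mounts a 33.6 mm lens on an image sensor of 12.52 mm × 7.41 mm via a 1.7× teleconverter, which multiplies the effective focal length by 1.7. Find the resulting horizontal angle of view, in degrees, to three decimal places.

Effective focal length f = 33.6 × 1.7 = 57.12 mm.
α = 2·arctan(12.52 / (2 × 57.12)) = 2·arctan(0.10959) ≈ 12.5086°.

12.509°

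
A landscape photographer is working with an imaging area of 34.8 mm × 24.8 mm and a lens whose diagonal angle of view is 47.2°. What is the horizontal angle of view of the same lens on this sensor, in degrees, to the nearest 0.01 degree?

39.17°

Sensor diagonal = √(34.8² + 24.8²) = √1826.0800 ≈ 42.7327 mm.
From the diagonal AOV: f = 42.7327 / (2·tan(23.6°)) = 42.7327 / 0.87378 ≈ 48.9056 mm.
Horizontal AOV = 2·arctan(34.8 / (2 × 48.9056)) = 2·arctan(0.35579) ≈ 39.1698°.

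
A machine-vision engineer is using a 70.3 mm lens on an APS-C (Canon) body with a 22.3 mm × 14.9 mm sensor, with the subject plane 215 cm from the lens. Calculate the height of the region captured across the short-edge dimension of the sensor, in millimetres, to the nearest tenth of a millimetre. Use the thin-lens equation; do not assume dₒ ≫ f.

dₒ: 215 cm = 2150 mm.
Similar triangles through the lens centre give W/dₒ = h/dᵢ; with 1/f = 1/dₒ + 1/dᵢ this gives W = h·(dₒ − f)/f.
W = 14.9 mm × (2150 − 70.3) / 70.3 = 14.9 × 29.5832 ≈ 440.790 mm.

440.8 mm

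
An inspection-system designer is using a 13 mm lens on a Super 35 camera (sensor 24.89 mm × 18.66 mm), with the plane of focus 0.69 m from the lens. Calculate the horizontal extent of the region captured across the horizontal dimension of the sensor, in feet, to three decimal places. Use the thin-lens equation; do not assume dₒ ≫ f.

4.253 ft

dₒ: 0.69 m = 690 mm.
Similar triangles through the lens centre give W/dₒ = w/dᵢ; with 1/f = 1/dₒ + 1/dᵢ this gives W = w·(dₒ − f)/f.
W = 24.89 mm × (690 − 13) / 13 = 24.89 × 52.0769 ≈ 1296.195 mm = 1296.195/304.8 ft = 4.25261 ft.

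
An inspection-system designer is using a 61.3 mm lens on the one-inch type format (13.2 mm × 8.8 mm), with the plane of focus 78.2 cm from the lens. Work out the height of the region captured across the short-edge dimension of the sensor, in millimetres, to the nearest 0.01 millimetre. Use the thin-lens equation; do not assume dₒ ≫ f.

dₒ: 78.2 cm = 782 mm.
Similar triangles through the lens centre give W/dₒ = h/dᵢ; with 1/f = 1/dₒ + 1/dᵢ this gives W = h·(dₒ − f)/f.
W = 8.8 mm × (782 − 61.3) / 61.3 = 8.8 × 11.7569 ≈ 103.461 mm.

103.46 mm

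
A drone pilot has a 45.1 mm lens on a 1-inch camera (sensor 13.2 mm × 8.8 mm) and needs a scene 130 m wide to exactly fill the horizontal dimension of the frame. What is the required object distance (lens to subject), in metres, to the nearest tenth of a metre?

W: 130 m = 130000 mm.
Magnification m = w/W = dᵢ/dₒ; combined with 1/f = 1/dₒ + 1/dᵢ this gives dₒ = f·(1 + W/w).
dₒ = 45.1 mm × (1 + 130000/13.2) = 45.1 × 9849.4848 ≈ 444211.767 mm = 444.212 m.

444.2 m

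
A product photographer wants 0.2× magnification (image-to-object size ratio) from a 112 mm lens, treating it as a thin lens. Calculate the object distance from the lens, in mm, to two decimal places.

With m = dᵢ/dₒ and 1/f = 1/dₒ + 1/dᵢ, substituting dᵢ = m·dₒ gives 1/f = (1 + 1/m)/dₒ, hence dₒ = f·(1 + 1/m).
dₒ = 112 × (1 + 1/0.2) = 112 × 6.00000 ≈ 672.000 mm.

672.00 mm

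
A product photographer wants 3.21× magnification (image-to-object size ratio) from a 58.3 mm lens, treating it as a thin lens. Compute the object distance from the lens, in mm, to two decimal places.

With m = dᵢ/dₒ and 1/f = 1/dₒ + 1/dᵢ, substituting dᵢ = m·dₒ gives 1/f = (1 + 1/m)/dₒ, hence dₒ = f·(1 + 1/m).
dₒ = 58.3 × (1 + 1/3.21) = 58.3 × 1.31153 ≈ 76.462 mm.

76.46 mm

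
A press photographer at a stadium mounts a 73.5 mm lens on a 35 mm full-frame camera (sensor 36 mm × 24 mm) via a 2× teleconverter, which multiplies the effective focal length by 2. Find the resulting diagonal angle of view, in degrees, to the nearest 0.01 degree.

Effective focal length f = 73.5 × 2 = 147 mm.
Sensor diagonal = √(36² + 24²) = √1872.0000 ≈ 43.2666 mm.
α = 2·arctan(43.267 / (2 × 147)) = 2·arctan(0.14717) ≈ 16.7437°.

16.74°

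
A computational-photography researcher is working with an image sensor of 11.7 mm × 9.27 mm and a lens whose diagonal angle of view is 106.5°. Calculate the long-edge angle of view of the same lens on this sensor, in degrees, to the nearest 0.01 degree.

Sensor diagonal = √(11.7² + 9.27²) = √222.8229 ≈ 14.9273 mm.
From the diagonal AOV: f = 14.9273 / (2·tan(53.25°)) = 14.9273 / 2.67832 ≈ 5.5734 mm.
Long-edge AOV = 2·arctan(11.7 / (2 × 5.5734)) = 2·arctan(1.04964) ≈ 92.7746°.

92.77°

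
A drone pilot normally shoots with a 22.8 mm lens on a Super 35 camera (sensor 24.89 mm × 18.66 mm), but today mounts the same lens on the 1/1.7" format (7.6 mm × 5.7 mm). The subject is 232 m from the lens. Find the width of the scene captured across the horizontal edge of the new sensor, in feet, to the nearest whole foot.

The focal length stays 22.8 mm; the relevant sensor dimension is now w = 7.6 mm. Object distance dₒ = 232 m = 232000 mm.
Thin-lens field width W = w·(dₒ − f)/f = 7.6 × (232000 − 22.8)/22.8 ≈ 77325.733 mm = 77325.733/304.8 ft = 253.693 ft.

254 ft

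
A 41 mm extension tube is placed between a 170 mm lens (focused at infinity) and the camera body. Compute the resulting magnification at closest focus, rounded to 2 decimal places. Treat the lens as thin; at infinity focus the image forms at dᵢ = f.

The tube moves the image plane from f to f + e, so dᵢ = 170 + 41 = 211 mm. Focus is achieved when 1/f = 1/dₒ + 1/dᵢ, giving dₒ = 1/(1/f − 1/(f+e)).
Magnification m = dᵢ/dₒ = (f+e)·(1/f − 1/(f+e)) = e/f = 41/170 ≈ 0.2412.

0.24×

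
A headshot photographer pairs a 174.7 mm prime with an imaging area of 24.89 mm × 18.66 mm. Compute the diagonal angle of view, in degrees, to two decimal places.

Sensor diagonal = √(24.89² + 18.66²) = √967.7077 ≈ 31.1080 mm.
Angle of view α = 2·arctan(d/2f) with d = 31.1080 mm and f = 174.7 mm.
d/2f = 0.08903; arctan(0.08903) ≈ 5.0878°, so α ≈ 10.1756°.

10.18°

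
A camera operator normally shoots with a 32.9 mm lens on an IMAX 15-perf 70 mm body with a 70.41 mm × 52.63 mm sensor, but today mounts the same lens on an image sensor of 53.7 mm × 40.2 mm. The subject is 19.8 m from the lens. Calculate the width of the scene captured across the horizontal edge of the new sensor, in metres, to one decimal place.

The focal length stays 32.9 mm; the relevant sensor dimension is now w = 53.7 mm. Object distance dₒ = 19.8 m = 19800 mm.
Thin-lens field width W = w·(dₒ − f)/f = 53.7 × (19800 − 32.9)/32.9 ≈ 32264.233 mm = 32.2642 m.

32.3 m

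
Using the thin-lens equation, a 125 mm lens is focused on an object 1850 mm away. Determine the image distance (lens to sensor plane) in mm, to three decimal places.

134.058 mm

1/dᵢ = 1/f − 1/dₒ = 1/125 − 1/1850 = 0.0074595 mm⁻¹.
dᵢ = 1/0.0074595 ≈ 134.0580 mm.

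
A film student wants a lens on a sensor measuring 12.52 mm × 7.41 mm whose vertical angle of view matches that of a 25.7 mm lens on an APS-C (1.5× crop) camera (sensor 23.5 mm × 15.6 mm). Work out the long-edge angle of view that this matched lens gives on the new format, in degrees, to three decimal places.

Equal vertical AOV ⇒ f₂ = f₁ · 7.41/15.6 = 25.7 × 0.47500 ≈ 12.2075 mm.
Long-edge AOV on the new format = 2·arctan(12.52 / (2 × 12.2075)) = 2·arctan(0.51280) ≈ 54.2975°.

54.297°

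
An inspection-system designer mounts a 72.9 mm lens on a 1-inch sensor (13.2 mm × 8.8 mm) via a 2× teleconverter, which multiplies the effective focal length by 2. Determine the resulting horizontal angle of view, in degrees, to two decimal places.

Effective focal length f = 72.9 × 2 = 145.8 mm.
α = 2·arctan(13.2 / (2 × 145.8)) = 2·arctan(0.04527) ≈ 5.1837°.

5.18°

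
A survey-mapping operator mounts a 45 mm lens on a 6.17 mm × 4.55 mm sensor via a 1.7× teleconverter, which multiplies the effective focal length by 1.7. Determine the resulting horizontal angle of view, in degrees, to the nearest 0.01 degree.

4.62°

Effective focal length f = 45 × 1.7 = 76.5 mm.
α = 2·arctan(6.17 / (2 × 76.5)) = 2·arctan(0.04033) ≈ 4.6186°.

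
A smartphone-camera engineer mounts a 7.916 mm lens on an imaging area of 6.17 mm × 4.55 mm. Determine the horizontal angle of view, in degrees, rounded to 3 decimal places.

Angle of view α = 2·arctan(w/2f) with w = 6.17 mm and f = 7.916 mm.
w/2f = 0.38972; arctan(0.38972) ≈ 21.2917°, so α ≈ 42.5834°.

42.583°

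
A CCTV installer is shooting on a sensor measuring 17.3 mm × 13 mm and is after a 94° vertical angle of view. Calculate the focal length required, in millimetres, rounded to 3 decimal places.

6.061 mm

From α = 2·arctan(h/2f) we get f = h / (2·tan(α/2)).
With h = 13 mm and α/2 = 47°, tan(α/2) ≈ 1.07237, so f ≈ 13 / 2.14474 ≈ 6.0613 mm.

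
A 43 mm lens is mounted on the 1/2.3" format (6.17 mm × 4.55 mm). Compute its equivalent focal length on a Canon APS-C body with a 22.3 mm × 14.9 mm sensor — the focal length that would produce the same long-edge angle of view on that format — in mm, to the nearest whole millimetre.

155 mm

Equal angle of view means equal width/f ratio, so f₂ = f₁ · (width₂/width₁) = 43 × 22.3/6.17.
f₂ = 43 × 3.61426 ≈ 155.413 mm.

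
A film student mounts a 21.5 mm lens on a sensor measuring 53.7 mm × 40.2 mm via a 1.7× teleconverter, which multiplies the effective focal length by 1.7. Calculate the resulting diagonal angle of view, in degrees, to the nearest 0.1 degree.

Effective focal length f = 21.5 × 1.7 = 36.55 mm.
Sensor diagonal = √(53.7² + 40.2²) = √4499.7300 ≈ 67.0800 mm.
α = 2·arctan(67.080 / (2 × 36.55)) = 2·arctan(0.91765) ≈ 85.0819°.

85.1°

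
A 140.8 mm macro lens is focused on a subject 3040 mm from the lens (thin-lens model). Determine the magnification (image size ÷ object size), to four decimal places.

0.0486×

Thin lens: 1/f = 1/dₒ + 1/dᵢ → 1/dᵢ = 1/140.8 − 1/3040 = 0.0067733 mm⁻¹, so dᵢ ≈ 147.6380 mm.
Magnification m = dᵢ/dₒ = 147.6380/3040 ≈ 0.04857.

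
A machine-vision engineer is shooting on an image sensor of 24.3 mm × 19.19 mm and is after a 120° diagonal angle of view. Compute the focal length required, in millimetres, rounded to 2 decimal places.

Sensor diagonal = √(24.3² + 19.19²) = √958.7461 ≈ 30.9636 mm.
From α = 2·arctan(d/2f) we get f = d / (2·tan(α/2)).
With d = 30.9636 mm and α/2 = 60°, tan(α/2) ≈ 1.73205, so f ≈ 30.9636 / 3.46410 ≈ 8.9384 mm.

8.94 mm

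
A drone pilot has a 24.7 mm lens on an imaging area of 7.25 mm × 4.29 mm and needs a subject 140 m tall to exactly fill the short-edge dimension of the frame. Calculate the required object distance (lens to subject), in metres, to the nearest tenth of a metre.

W: 140 m = 140000 mm.
Magnification m = h/W = dᵢ/dₒ; combined with 1/f = 1/dₒ + 1/dᵢ this gives dₒ = f·(1 + W/h).
dₒ = 24.7 mm × (1 + 140000/4.29) = 24.7 × 32635.0326 ≈ 806085.306 mm = 806.085 m.

806.1 m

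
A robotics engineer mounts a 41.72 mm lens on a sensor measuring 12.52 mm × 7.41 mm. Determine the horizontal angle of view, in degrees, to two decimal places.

Angle of view α = 2·arctan(w/2f) with w = 12.52 mm and f = 41.72 mm.
w/2f = 0.15005; arctan(0.15005) ≈ 8.5335°, so α ≈ 17.0669°.

17.07°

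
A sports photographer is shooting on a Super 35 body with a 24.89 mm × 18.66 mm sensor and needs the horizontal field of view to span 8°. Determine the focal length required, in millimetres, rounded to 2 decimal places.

From α = 2·arctan(w/2f) we get f = w / (2·tan(α/2)).
With w = 24.89 mm and α/2 = 4°, tan(α/2) ≈ 0.06993, so f ≈ 24.89 / 0.13985 ≈ 177.9718 mm.

177.97 mm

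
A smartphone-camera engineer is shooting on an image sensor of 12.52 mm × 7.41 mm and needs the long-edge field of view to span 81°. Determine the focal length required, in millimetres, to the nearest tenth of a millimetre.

7.3 mm

From α = 2·arctan(w/2f) we get f = w / (2·tan(α/2)).
With w = 12.52 mm and α/2 = 40.5°, tan(α/2) ≈ 0.85408, so f ≈ 12.52 / 1.70816 ≈ 7.3295 mm.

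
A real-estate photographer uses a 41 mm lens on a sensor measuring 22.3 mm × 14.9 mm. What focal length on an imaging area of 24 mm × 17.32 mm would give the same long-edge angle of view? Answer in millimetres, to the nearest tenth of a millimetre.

44.1 mm

Equal angle of view means equal width/f ratio, so f₂ = f₁ · (width₂/width₁) = 41 × 24/22.3.
f₂ = 41 × 1.07623 ≈ 44.126 mm.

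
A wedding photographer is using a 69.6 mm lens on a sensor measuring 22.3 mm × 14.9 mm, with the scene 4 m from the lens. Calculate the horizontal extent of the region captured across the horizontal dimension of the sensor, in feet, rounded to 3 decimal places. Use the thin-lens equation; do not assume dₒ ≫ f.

4.132 ft

dₒ: 4 m = 4000 mm.
Similar triangles through the lens centre give W/dₒ = w/dᵢ; with 1/f = 1/dₒ + 1/dᵢ this gives W = w·(dₒ − f)/f.
W = 22.3 mm × (4000 − 69.6) / 69.6 = 22.3 × 56.4713 ≈ 1259.309 mm = 1259.309/304.8 ft = 4.13159 ft.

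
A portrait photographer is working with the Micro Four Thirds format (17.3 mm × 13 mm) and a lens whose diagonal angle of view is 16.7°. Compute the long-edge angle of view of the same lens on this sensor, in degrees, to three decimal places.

Sensor diagonal = √(17.3² + 13²) = √468.2900 ≈ 21.6400 mm.
From the diagonal AOV: f = 21.6400 / (2·tan(8.35°)) = 21.6400 / 0.29355 ≈ 73.7180 mm.
Long-edge AOV = 2·arctan(17.3 / (2 × 73.7180)) = 2·arctan(0.11734) ≈ 13.3849°.

13.385°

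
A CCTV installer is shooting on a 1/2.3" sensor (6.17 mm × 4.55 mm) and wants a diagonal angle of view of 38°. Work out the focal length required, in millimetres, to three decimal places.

Sensor diagonal = √(6.17² + 4.55²) = √58.7714 ≈ 7.6663 mm.
From α = 2·arctan(d/2f) we get f = d / (2·tan(α/2)).
With d = 7.6663 mm and α/2 = 19°, tan(α/2) ≈ 0.34433, so f ≈ 7.6663 / 0.68866 ≈ 11.1322 mm.

11.132 mm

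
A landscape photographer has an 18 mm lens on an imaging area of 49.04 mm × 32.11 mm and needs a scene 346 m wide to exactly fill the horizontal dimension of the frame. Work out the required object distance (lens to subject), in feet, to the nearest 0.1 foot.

416.7 ft

W: 346 m = 346000 mm.
Magnification m = w/W = dᵢ/dₒ; combined with 1/f = 1/dₒ + 1/dᵢ this gives dₒ = f·(1 + W/w).
dₒ = 18 mm × (1 + 346000/49.04) = 18 × 7056.4649 ≈ 127016.369 mm = 127016.369/304.8 ft = 416.72 ft.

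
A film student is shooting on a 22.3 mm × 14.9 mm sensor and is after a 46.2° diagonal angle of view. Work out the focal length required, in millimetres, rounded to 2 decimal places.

Sensor diagonal = √(22.3² + 14.9²) = √719.3000 ≈ 26.8198 mm.
From α = 2·arctan(d/2f) we get f = d / (2·tan(α/2)).
With d = 26.8198 mm and α/2 = 23.1°, tan(α/2) ≈ 0.42654, so f ≈ 26.8198 / 0.85307 ≈ 31.4390 mm.

31.44 mm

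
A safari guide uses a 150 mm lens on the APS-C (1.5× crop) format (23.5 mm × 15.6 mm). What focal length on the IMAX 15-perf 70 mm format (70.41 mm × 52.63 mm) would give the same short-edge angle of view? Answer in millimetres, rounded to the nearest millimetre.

Equal angle of view means equal height/f ratio, so f₂ = f₁ · (height₂/height₁) = 150 × 52.63/15.6.
f₂ = 150 × 3.37372 ≈ 506.058 mm.

506 mm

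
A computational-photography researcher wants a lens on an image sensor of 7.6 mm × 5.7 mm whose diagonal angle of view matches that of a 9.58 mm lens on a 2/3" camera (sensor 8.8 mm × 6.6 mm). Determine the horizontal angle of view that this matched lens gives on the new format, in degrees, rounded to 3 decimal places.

49.338°

Sensor diagonal = √(8.8² + 6.6²) = √121.0000 ≈ 11.0000 mm.
Sensor diagonal = √(7.6² + 5.7²) = √90.2500 ≈ 9.5000 mm.
Equal diagonal AOV ⇒ f₂ = f₁ · 9.5000/11.0000 = 9.58 × 0.86364 ≈ 8.2736 mm.
Horizontal AOV on the new format = 2·arctan(7.6 / (2 × 8.2736)) = 2·arctan(0.45929) ≈ 49.3377°.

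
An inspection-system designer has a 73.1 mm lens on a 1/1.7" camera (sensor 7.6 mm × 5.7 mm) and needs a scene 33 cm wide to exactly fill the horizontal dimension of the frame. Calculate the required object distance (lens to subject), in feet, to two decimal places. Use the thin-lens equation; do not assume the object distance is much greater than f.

10.65 ft

W: 33 cm = 330 mm.
Magnification m = w/W = dᵢ/dₒ; combined with 1/f = 1/dₒ + 1/dᵢ this gives dₒ = f·(1 + W/w).
dₒ = 73.1 mm × (1 + 330/7.6) = 73.1 × 44.4211 ≈ 3247.179 mm = 3247.179/304.8 ft = 10.6535 ft.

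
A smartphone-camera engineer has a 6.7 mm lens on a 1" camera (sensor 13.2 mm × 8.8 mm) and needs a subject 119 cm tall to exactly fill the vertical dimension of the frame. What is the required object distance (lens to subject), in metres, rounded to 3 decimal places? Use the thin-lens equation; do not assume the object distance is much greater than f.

0.913 m

W: 119 cm = 1190 mm.
Magnification m = h/W = dᵢ/dₒ; combined with 1/f = 1/dₒ + 1/dᵢ this gives dₒ = f·(1 + W/h).
dₒ = 6.7 mm × (1 + 1190/8.8) = 6.7 × 136.2273 ≈ 912.723 mm = 0.912723 m.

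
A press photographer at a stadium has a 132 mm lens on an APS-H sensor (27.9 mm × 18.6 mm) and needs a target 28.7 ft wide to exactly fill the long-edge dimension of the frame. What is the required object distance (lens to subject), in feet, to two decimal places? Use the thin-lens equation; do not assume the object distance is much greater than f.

W: 28.7 ft × 304.8 mm/ft = 8747.76 mm.
Magnification m = w/W = dᵢ/dₒ; combined with 1/f = 1/dₒ + 1/dᵢ this gives dₒ = f·(1 + W/w).
dₒ = 132 mm × (1 + 8747.76/27.9) = 132 × 314.5398 ≈ 41519.250 mm = 41519.250/304.8 ft = 136.218 ft.

136.22 ft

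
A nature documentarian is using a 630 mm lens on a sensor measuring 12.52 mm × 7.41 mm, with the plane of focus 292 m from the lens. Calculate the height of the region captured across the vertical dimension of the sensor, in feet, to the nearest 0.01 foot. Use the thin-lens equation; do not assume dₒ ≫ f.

11.24 ft

dₒ: 292 m = 292000 mm.
Similar triangles through the lens centre give W/dₒ = h/dᵢ; with 1/f = 1/dₒ + 1/dᵢ this gives W = h·(dₒ − f)/f.
W = 7.41 mm × (292000 − 630) / 630 = 7.41 × 462.4921 ≈ 3427.066 mm = 3427.066/304.8 ft = 11.2437 ft.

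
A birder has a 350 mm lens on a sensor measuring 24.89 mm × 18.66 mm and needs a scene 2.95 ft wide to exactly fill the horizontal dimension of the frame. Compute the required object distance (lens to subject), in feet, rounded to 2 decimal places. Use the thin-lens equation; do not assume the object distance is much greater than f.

W: 2.95 ft × 304.8 mm/ft = 899.16 mm.
Magnification m = w/W = dᵢ/dₒ; combined with 1/f = 1/dₒ + 1/dᵢ this gives dₒ = f·(1 + W/w).
dₒ = 350 mm × (1 + 899.16/24.89) = 350 × 37.1254 ≈ 12993.873 mm = 12993.873/304.8 ft = 42.6308 ft.

42.63 ft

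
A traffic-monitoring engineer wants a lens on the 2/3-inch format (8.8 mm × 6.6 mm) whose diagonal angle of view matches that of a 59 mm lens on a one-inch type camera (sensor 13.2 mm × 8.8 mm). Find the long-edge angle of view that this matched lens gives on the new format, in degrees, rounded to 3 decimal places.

12.278°

Sensor diagonal = √(13.2² + 8.8²) = √251.6800 ≈ 15.8644 mm.
Sensor diagonal = √(8.8² + 6.6²) = √121.0000 ≈ 11.0000 mm.
Equal diagonal AOV ⇒ f₂ = f₁ · 11.0000/15.8644 = 59 × 0.69338 ≈ 40.9091 mm.
Long-edge AOV on the new format = 2·arctan(8.8 / (2 × 40.9091)) = 2·arctan(0.10756) ≈ 12.2777°.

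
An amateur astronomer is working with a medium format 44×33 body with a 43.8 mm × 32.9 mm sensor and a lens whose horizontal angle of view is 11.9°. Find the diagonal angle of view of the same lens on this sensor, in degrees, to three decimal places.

From the horizontal AOV: f = 43.8 / (2·tan(5.95°)) = 43.8 / 0.20844 ≈ 210.1284 mm.
Sensor diagonal = √(43.8² + 32.9²) = √3000.8500 ≈ 54.7800 mm.
Diagonal AOV = 2·arctan(54.7800 / (2 × 210.1284)) = 2·arctan(0.13035) ≈ 14.8531°.

14.853°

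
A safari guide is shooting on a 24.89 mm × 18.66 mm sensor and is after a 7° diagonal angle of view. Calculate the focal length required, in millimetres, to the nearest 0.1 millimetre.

254.3 mm

Sensor diagonal = √(24.89² + 18.66²) = √967.7077 ≈ 31.1080 mm.
From α = 2·arctan(d/2f) we get f = d / (2·tan(α/2)).
With d = 31.1080 mm and α/2 = 3.5°, tan(α/2) ≈ 0.06116, so f ≈ 31.1080 / 0.12233 ≈ 254.3057 mm.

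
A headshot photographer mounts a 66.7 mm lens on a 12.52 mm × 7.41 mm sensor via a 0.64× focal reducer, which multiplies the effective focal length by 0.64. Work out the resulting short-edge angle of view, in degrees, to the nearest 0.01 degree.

Effective focal length f = 66.7 × 0.64 = 42.688 mm.
α = 2·arctan(7.41 / (2 × 42.688)) = 2·arctan(0.08679) ≈ 9.9208°.

9.92°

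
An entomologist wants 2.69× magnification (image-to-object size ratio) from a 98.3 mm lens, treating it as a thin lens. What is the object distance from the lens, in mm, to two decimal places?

134.84 mm

With m = dᵢ/dₒ and 1/f = 1/dₒ + 1/dᵢ, substituting dᵢ = m·dₒ gives 1/f = (1 + 1/m)/dₒ, hence dₒ = f·(1 + 1/m).
dₒ = 98.3 × (1 + 1/2.69) = 98.3 × 1.37175 ≈ 134.843 mm.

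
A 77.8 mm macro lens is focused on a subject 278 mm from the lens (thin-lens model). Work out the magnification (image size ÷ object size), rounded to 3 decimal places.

Thin lens: 1/f = 1/dₒ + 1/dᵢ → 1/dᵢ = 1/77.8 − 1/278 = 0.0092563 mm⁻¹, so dᵢ ≈ 108.0340 mm.
Magnification m = dᵢ/dₒ = 108.0340/278 ≈ 0.38861.

0.389×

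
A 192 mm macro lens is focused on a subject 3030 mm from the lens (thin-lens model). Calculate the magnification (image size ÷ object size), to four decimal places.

0.0677×

Thin lens: 1/f = 1/dₒ + 1/dᵢ → 1/dᵢ = 1/192 − 1/3030 = 0.0048783 mm⁻¹, so dᵢ ≈ 204.9894 mm.
Magnification m = dᵢ/dₒ = 204.9894/3030 ≈ 0.06765.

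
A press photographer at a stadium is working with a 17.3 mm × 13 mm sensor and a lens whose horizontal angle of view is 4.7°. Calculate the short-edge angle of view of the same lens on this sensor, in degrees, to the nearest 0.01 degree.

3.53°

From the horizontal AOV: f = 17.3 / (2·tan(2.35°)) = 17.3 / 0.08208 ≈ 210.7790 mm.
Short-edge AOV = 2·arctan(13 / (2 × 210.7790)) = 2·arctan(0.03084) ≈ 3.5327°.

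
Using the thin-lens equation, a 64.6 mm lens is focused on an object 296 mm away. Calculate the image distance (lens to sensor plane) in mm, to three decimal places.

1/dᵢ = 1/f − 1/dₒ = 1/64.6 − 1/296 = 0.0121015 mm⁻¹.
dᵢ = 1/0.0121015 ≈ 82.6344 mm.

82.634 mm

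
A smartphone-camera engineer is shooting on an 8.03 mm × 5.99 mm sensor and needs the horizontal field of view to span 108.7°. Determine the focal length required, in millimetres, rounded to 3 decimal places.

From α = 2·arctan(w/2f) we get f = w / (2·tan(α/2)).
With w = 8.03 mm and α/2 = 54.35°, tan(α/2) ≈ 1.39421, so f ≈ 8.03 / 2.78843 ≈ 2.8798 mm.

2.880 mm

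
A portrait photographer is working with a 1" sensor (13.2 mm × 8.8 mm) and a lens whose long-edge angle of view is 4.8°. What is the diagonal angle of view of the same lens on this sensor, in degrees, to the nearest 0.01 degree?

From the long-edge AOV: f = 13.2 / (2·tan(2.4°)) = 13.2 / 0.08382 ≈ 157.4712 mm.
Sensor diagonal = √(13.2² + 8.8²) = √251.6800 ≈ 15.8644 mm.
Diagonal AOV = 2·arctan(15.8644 / (2 × 157.4712)) = 2·arctan(0.05037) ≈ 5.7674°.

5.77°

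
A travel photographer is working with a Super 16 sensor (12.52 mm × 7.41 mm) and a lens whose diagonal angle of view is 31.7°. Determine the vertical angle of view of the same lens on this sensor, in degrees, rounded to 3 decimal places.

16.457°

Sensor diagonal = √(12.52² + 7.41²) = √211.6585 ≈ 14.5485 mm.
From the diagonal AOV: f = 14.5485 / (2·tan(15.85°)) = 14.5485 / 0.56783 ≈ 25.6213 mm.
Vertical AOV = 2·arctan(7.41 / (2 × 25.6213)) = 2·arctan(0.14461) ≈ 16.4566°.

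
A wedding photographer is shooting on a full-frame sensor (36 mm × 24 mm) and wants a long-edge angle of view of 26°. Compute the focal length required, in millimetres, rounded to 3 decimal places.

From α = 2·arctan(w/2f) we get f = w / (2·tan(α/2)).
With w = 36 mm and α/2 = 13°, tan(α/2) ≈ 0.23087, so f ≈ 36 / 0.46174 ≈ 77.9666 mm.

77.967 mm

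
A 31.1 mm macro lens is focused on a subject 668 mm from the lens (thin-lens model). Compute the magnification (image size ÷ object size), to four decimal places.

0.0488×

Thin lens: 1/f = 1/dₒ + 1/dᵢ → 1/dᵢ = 1/31.1 − 1/668 = 0.0306573 mm⁻¹, so dᵢ ≈ 32.6186 mm.
Magnification m = dᵢ/dₒ = 32.6186/668 ≈ 0.04883.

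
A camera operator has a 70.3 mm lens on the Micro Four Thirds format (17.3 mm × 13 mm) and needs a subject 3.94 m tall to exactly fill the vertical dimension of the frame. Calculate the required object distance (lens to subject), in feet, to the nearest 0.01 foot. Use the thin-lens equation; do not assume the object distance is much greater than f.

70.13 ft

W: 3.94 m = 3940 mm.
Magnification m = h/W = dᵢ/dₒ; combined with 1/f = 1/dₒ + 1/dᵢ this gives dₒ = f·(1 + W/h).
dₒ = 70.3 mm × (1 + 3940/13) = 70.3 × 304.0769 ≈ 21376.608 mm = 21376.608/304.8 ft = 70.1332 ft.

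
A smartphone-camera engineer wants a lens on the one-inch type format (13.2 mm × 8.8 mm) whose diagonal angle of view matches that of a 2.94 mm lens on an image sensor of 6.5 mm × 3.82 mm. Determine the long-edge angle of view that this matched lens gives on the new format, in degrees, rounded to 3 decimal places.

Sensor diagonal = √(6.5² + 3.82²) = √56.8424 ≈ 7.5394 mm.
Sensor diagonal = √(13.2² + 8.8²) = √251.6800 ≈ 15.8644 mm.
Equal diagonal AOV ⇒ f₂ = f₁ · 15.8644/7.5394 = 2.94 × 2.10421 ≈ 6.1864 mm.
Long-edge AOV on the new format = 2·arctan(13.2 / (2 × 6.1864)) = 2·arctan(1.06686) ≈ 93.7057°.

93.706°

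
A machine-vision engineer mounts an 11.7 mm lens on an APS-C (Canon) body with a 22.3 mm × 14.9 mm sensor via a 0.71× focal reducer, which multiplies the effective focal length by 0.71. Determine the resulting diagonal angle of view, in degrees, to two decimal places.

Effective focal length f = 11.7 × 0.71 = 8.307 mm.
Sensor diagonal = √(22.3² + 14.9²) = √719.3000 ≈ 26.8198 mm.
α = 2·arctan(26.820 / (2 × 8.307)) = 2·arctan(1.61429) ≈ 116.4462°.

116.45°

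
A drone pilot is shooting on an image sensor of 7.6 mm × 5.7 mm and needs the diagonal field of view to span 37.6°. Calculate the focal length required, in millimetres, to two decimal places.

Sensor diagonal = √(7.6² + 5.7²) = √90.2500 ≈ 9.5000 mm.
From α = 2·arctan(d/2f) we get f = d / (2·tan(α/2)).
With d = 9.5000 mm and α/2 = 18.8°, tan(α/2) ≈ 0.34043, so f ≈ 9.5000 / 0.68086 ≈ 13.9530 mm.

13.95 mm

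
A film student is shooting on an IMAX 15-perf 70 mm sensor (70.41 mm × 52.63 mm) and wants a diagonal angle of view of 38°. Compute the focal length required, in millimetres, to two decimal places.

127.65 mm

Sensor diagonal = √(70.41² + 52.63²) = √7727.4850 ≈ 87.9061 mm.
From α = 2·arctan(d/2f) we get f = d / (2·tan(α/2)).
With d = 87.9061 mm and α/2 = 19°, tan(α/2) ≈ 0.34433, so f ≈ 87.9061 / 0.68866 ≈ 127.6489 mm.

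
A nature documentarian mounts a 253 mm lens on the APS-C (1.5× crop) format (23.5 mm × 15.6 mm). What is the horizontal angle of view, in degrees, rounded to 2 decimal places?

Angle of view α = 2·arctan(w/2f) with w = 23.5 mm and f = 253 mm.
w/2f = 0.04644; arctan(0.04644) ≈ 2.6591°, so α ≈ 5.3181°.

5.32°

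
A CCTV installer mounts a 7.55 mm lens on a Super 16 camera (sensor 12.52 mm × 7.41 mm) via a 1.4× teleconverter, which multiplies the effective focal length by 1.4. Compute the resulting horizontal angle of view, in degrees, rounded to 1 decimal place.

Effective focal length f = 7.55 × 1.4 = 10.57 mm.
α = 2·arctan(12.52 / (2 × 10.57)) = 2·arctan(0.59224) ≈ 61.2716°.

61.3°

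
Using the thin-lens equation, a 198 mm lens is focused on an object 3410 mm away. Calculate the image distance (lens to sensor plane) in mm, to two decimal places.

1/dᵢ = 1/f − 1/dₒ = 1/198 − 1/3410 = 0.0047572 mm⁻¹.
dᵢ = 1/0.0047572 ≈ 210.2055 mm.

210.21 mm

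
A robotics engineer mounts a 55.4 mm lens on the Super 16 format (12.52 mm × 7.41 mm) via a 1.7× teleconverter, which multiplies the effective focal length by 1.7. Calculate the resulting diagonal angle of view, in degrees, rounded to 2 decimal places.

8.83°

Effective focal length f = 55.4 × 1.7 = 94.18 mm.
Sensor diagonal = √(12.52² + 7.41²) = √211.6585 ≈ 14.5485 mm.
α = 2·arctan(14.548 / (2 × 94.18)) = 2·arctan(0.07724) ≈ 8.8332°.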